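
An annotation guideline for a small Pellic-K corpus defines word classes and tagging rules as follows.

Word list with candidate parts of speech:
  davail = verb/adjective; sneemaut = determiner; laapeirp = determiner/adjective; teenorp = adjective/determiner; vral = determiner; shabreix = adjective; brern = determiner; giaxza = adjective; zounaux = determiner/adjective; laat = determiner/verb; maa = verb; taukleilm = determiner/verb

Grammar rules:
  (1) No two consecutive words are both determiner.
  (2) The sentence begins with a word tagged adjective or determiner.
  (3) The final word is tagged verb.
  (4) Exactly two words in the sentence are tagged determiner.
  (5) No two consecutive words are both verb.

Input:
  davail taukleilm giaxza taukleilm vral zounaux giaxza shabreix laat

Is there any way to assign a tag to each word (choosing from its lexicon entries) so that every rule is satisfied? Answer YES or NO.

YES

Candidates per position — 1:davail {verb,adjective}; 2:taukleilm {determiner,verb}; 3:giaxza {adjective}; 4:taukleilm {determiner,verb}; 5:vral {determiner}; 6:zounaux {determiner,adjective}; 7:giaxza {adjective}; 8:shabreix {adjective}; 9:laat {determiner,verb}.
One satisfying assignment: adjective determiner adjective verb determiner adjective adjective adjective verb.
Checking: rule 1 ok; rule 2 ok; rule 3 ok; rule 4 ok; rule 5 ok.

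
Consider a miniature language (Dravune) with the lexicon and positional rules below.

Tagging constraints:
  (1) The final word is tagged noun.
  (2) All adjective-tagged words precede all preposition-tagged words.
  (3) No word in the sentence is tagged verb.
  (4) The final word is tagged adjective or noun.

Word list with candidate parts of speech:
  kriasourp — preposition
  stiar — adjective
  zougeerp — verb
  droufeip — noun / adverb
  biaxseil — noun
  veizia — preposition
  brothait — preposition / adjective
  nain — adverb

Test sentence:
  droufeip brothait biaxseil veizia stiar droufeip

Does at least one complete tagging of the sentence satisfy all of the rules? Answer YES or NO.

Candidates per position — 1:droufeip {noun,adverb}; 2:brothait {preposition,adjective}; 3:biaxseil {noun}; 4:veizia {preposition}; 5:stiar {adjective}; 6:droufeip {noun,adverb}.
Rule 2 cannot be satisfied by any choice of tags from the lexicon.
So there is no consistent tagging.

NO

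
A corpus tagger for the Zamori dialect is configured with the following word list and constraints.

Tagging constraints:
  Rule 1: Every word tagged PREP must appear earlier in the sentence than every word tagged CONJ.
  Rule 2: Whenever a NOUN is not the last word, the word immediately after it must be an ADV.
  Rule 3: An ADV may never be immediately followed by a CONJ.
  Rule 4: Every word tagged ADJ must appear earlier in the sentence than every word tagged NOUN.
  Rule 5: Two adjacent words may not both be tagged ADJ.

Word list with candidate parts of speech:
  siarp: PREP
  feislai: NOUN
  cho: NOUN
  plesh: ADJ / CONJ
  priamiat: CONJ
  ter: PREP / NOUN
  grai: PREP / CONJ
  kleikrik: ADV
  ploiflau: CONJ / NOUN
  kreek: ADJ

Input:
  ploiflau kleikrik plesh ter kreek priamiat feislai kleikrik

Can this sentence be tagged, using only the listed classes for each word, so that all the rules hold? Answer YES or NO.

NO

Candidates per position — 1:ploiflau {CONJ,NOUN}; 2:kleikrik {ADV}; 3:plesh {ADJ,CONJ}; 4:ter {PREP,NOUN}; 5:kreek {ADJ}; 6:priamiat {CONJ}; 7:feislai {NOUN}; 8:kleikrik {ADV}.
Every candidate sequence violates at least one rule; no consistent tagging exists.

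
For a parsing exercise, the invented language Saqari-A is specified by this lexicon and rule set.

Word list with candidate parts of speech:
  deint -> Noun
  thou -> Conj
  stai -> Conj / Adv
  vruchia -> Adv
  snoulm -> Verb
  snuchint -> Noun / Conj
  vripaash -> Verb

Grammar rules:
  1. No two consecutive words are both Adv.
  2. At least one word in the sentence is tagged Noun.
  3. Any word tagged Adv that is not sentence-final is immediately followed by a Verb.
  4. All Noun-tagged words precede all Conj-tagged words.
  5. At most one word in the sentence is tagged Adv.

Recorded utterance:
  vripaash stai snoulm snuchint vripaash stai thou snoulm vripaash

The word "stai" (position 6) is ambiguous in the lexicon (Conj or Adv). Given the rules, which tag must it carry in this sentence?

Conj

Candidates per position — 1:vripaash {Verb}; 2:stai {Conj,Adv}; 3:snoulm {Verb}; 4:snuchint {Noun,Conj}; 5:vripaash {Verb}; 6:stai {Conj,Adv}; 7:thou {Conj}; 8:snoulm {Verb}; 9:vripaash {Verb}.
Position 4: tagging it Conj would leave rule 2 unsatisfiable, so it must be Noun.
Position 6: tagging it Adv would leave rule 3 unsatisfiable, so it must be Conj.
Position 2: tagging it Conj would leave rule 4 unsatisfiable, so it must be Adv.
So the tagging must be: Verb Adv Verb Noun Verb Conj Conj Verb Verb.
Rule-by-rule: rule 1 holds; rule 2 holds; rule 3 holds; rule 4 holds; rule 5 holds.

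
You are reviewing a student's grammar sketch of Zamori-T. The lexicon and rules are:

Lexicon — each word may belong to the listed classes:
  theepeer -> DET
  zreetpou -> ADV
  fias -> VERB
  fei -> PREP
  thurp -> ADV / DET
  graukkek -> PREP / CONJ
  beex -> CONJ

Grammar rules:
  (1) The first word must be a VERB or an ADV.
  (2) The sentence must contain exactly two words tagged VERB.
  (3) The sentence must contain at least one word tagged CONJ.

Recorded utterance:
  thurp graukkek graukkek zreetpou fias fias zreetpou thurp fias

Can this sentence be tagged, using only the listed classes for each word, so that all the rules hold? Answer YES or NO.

Candidates per position — 1:thurp {ADV,DET}; 2:graukkek {PREP,CONJ}; 3:graukkek {PREP,CONJ}; 4:zreetpou {ADV}; 5:fias {VERB}; 6:fias {VERB}; 7:zreetpou {ADV}; 8:thurp {ADV,DET}; 9:fias {VERB}.
Rule 2 cannot be satisfied by any choice of tags from the lexicon.
So there is no consistent tagging.

NO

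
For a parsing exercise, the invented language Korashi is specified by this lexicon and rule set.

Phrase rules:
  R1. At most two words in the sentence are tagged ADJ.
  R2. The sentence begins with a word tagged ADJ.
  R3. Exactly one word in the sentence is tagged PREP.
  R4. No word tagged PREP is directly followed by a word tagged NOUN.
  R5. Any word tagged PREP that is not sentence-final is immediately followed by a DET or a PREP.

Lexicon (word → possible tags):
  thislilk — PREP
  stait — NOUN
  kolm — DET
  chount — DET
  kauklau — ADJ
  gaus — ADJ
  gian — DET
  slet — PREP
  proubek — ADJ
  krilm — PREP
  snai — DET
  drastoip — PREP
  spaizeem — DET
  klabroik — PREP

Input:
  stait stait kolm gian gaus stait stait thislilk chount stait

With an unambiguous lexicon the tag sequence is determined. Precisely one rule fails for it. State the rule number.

Fixed tagging: NOUN NOUN DET DET ADJ NOUN NOUN PREP DET NOUN.
Applying the rules: R1 ok, R2 fails, R3 ok, R4 ok, R5 ok.
Only rule 2 fails.

2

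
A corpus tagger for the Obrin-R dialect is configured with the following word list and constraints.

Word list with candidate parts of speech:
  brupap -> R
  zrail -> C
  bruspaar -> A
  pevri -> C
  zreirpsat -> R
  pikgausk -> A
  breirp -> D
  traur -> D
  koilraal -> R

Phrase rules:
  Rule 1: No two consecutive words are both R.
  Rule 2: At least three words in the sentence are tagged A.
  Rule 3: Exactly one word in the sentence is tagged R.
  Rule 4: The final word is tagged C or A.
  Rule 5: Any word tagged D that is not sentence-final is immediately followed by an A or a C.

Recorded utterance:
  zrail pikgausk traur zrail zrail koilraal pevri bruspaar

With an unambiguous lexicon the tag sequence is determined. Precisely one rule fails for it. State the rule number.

Fixed tagging: C A D C C R C A.
Rule check: R1 pass, R2 fail, R3 pass, R4 pass, R5 pass.
Only rule 2 fails.

2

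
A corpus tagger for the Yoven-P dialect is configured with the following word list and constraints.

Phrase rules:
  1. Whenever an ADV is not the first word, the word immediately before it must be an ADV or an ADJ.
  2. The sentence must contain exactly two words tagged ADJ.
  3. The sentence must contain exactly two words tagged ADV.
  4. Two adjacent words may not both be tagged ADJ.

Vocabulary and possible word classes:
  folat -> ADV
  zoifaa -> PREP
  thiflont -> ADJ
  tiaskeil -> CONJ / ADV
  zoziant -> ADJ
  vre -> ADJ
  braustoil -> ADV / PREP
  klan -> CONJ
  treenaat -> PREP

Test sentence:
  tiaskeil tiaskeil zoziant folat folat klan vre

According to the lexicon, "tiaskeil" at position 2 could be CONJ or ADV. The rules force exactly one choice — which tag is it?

CONJ

Candidates per position — 1:tiaskeil {CONJ,ADV}; 2:tiaskeil {CONJ,ADV}; 3:zoziant {ADJ}; 4:folat {ADV}; 5:folat {ADV}; 6:klan {CONJ}; 7:vre {ADJ}.
Word 1 cannot be ADV — rule 3 would then fail for every completion. It is CONJ.
Word 2 cannot be ADV — rule 1 would then fail for every completion. It is CONJ.
The only consistent sequence is: CONJ CONJ ADJ ADV ADV CONJ ADJ.
Check: rule 1 holds; rule 2 holds; rule 3 holds; rule 4 holds.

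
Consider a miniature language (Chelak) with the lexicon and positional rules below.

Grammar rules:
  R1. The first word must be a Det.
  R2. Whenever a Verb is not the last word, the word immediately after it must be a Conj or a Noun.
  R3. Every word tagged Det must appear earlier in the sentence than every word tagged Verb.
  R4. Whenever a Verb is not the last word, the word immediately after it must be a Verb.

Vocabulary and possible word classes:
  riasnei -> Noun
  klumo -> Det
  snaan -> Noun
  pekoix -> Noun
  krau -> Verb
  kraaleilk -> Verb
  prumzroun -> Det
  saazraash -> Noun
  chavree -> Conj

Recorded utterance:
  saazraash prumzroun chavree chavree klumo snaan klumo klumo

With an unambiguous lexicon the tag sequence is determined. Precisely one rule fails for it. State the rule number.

Fixed tagging: Noun Det Conj Conj Det Noun Det Det.
Rule check: R1 violated, R2 holds, R3 holds, R4 holds.
Only rule 1 fails.

1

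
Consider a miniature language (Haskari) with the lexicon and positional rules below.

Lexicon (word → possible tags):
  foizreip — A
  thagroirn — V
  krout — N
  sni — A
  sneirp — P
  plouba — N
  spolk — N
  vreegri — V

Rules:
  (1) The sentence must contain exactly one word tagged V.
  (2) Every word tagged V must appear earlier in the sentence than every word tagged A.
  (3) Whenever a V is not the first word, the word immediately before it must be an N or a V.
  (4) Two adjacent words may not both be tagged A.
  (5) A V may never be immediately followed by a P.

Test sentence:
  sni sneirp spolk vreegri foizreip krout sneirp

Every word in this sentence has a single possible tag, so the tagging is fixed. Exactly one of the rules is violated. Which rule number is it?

Fixed tagging: A P N V A N P.
Checking each rule: R1 holds, R2 violated, R3 holds, R4 holds, R5 holds.
Only rule 2 fails.

2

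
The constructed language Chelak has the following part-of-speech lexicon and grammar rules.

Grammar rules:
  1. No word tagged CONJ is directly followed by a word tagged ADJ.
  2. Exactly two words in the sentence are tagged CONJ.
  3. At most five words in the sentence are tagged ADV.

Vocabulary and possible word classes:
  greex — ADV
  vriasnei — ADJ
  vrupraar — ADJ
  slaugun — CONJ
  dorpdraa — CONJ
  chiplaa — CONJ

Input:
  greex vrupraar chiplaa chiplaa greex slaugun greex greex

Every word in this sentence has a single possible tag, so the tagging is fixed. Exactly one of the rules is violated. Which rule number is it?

2

Fixed tagging: ADV ADJ CONJ CONJ ADV CONJ ADV ADV.
Rule check: R1 pass, R2 fail, R3 pass.
Only rule 2 fails.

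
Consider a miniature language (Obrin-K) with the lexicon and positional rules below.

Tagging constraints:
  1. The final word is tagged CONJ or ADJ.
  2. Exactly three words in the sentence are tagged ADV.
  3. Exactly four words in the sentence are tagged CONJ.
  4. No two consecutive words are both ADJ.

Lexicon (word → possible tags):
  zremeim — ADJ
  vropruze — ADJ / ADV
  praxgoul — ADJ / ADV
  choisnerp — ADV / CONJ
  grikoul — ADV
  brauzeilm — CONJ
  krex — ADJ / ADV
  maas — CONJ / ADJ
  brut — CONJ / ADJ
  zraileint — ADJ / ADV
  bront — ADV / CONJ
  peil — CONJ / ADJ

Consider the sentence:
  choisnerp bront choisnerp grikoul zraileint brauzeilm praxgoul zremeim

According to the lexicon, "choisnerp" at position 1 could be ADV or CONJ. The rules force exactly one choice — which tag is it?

CONJ

Candidates per position — 1:choisnerp {ADV,CONJ}; 2:bront {ADV,CONJ}; 3:choisnerp {ADV,CONJ}; 4:grikoul {ADV}; 5:zraileint {ADJ,ADV}; 6:brauzeilm {CONJ}; 7:praxgoul {ADJ,ADV}; 8:zremeim {ADJ}.
If word 1 were ADV, no tagging could satisfy rule 3; so word 1 is CONJ.
If word 2 were ADV, no tagging could satisfy rule 3; so word 2 is CONJ.
If word 3 were ADV, no tagging could satisfy rule 3; so word 3 is CONJ.
If word 5 were ADJ, no tagging could satisfy rule 2; so word 5 is ADV.
If word 7 were ADJ, no tagging could satisfy rule 2; so word 7 is ADV.
So the tagging must be: CONJ CONJ CONJ ADV ADV CONJ ADV ADJ.
Check: rule 1 holds; rule 2 holds; rule 3 holds; rule 4 holds.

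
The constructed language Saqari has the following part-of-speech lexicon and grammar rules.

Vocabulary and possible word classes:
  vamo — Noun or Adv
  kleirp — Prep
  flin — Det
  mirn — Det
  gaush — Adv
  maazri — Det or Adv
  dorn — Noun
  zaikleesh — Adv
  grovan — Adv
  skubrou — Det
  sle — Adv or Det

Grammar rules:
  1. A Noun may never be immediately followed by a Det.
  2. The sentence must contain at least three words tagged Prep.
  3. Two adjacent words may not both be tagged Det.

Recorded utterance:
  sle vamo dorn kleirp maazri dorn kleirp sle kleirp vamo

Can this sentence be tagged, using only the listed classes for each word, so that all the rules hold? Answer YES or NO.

Candidates per position — 1:sle {Adv,Det}; 2:vamo {Noun,Adv}; 3:dorn {Noun}; 4:kleirp {Prep}; 5:maazri {Det,Adv}; 6:dorn {Noun}; 7:kleirp {Prep}; 8:sle {Adv,Det}; 9:kleirp {Prep}; 10:vamo {Noun,Adv}.
One satisfying assignment: Adv Noun Noun Prep Adv Noun Prep Adv Prep Noun.
Verifying each rule — rule 1 holds; rule 2 holds; rule 3 holds.

YES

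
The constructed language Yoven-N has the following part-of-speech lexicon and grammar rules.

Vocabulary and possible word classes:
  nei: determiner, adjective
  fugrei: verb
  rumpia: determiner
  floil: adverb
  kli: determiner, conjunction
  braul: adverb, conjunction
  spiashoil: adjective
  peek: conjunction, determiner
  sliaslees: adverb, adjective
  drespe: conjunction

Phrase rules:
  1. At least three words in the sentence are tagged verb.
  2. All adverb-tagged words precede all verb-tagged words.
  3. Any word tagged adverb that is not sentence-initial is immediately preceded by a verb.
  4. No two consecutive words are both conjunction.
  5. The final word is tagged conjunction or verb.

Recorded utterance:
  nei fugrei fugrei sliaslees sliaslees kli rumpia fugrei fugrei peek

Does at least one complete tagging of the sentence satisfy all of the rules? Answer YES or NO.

Candidates per position — 1:nei {determiner,adjective}; 2:fugrei {verb}; 3:fugrei {verb}; 4:sliaslees {adverb,adjective}; 5:sliaslees {adverb,adjective}; 6:kli {determiner,conjunction}; 7:rumpia {determiner}; 8:fugrei {verb}; 9:fugrei {verb}; 10:peek {conjunction,determiner}.
One satisfying assignment: adjective verb verb adjective adjective determiner determiner verb verb conjunction.
Checking: rule 1 satisfied; rule 2 satisfied; rule 3 satisfied; rule 4 satisfied; rule 5 satisfied.

YES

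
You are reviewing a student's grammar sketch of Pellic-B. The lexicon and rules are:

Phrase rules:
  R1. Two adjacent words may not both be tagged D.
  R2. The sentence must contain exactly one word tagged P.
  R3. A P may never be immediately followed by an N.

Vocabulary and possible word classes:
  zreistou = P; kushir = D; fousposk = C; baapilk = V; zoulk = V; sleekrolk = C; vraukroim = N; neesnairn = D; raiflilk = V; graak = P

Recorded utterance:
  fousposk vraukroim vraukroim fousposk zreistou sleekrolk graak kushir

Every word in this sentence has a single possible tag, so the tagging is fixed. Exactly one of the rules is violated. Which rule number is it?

2

Fixed tagging: C N N C P C P D.
Rule check: R1 ✓, R2 ✗, R3 ✓.
Only rule 2 fails.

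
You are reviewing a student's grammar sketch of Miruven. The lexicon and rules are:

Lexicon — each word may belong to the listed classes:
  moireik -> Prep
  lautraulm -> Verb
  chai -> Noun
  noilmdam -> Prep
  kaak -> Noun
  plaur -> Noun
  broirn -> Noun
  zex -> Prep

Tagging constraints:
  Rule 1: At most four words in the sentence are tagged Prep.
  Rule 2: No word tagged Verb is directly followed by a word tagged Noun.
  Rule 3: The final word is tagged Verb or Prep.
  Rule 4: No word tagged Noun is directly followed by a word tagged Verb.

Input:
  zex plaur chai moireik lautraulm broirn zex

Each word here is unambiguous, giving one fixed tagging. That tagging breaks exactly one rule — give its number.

2

Fixed tagging: Prep Noun Noun Prep Verb Noun Prep.
Checking each rule: R1 ✓, R2 ✗, R3 ✓, R4 ✓.
Only rule 2 fails.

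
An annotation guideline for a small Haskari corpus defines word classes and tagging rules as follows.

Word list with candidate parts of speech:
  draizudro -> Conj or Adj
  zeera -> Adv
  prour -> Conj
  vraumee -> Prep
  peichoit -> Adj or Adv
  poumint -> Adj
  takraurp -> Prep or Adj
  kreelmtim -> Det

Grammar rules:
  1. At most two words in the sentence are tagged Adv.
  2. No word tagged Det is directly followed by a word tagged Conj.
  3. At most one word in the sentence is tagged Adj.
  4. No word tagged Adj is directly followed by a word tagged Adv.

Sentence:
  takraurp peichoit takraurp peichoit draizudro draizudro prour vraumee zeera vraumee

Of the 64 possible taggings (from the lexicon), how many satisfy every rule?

Candidates per position — 1:takraurp {Prep,Adj}; 2:peichoit {Adj,Adv}; 3:takraurp {Prep,Adj}; 4:peichoit {Adj,Adv}; 5:draizudro {Conj,Adj}; 6:draizudro {Conj,Adj}; 7:prour {Conj}; 8:vraumee {Prep}; 9:zeera {Adv}; 10:vraumee {Prep}.
There are 64 candidate sequences in total.
The sequences that satisfy every rule: Prep Adj Prep Adv Conj Conj Conj Prep Adv Prep; Prep Adv Prep Adj Conj Conj Conj Prep Adv Prep.
Count = 2.

2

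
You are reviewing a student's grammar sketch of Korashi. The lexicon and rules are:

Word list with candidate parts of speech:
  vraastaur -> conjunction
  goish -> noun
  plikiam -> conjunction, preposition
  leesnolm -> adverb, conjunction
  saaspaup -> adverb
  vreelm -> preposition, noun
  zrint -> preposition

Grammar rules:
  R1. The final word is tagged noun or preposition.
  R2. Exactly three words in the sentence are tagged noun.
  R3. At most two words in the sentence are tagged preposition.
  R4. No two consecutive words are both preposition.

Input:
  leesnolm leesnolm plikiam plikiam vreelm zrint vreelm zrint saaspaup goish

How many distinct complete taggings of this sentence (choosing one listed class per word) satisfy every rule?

4

Candidates per position — 1:leesnolm {adverb,conjunction}; 2:leesnolm {adverb,conjunction}; 3:plikiam {conjunction,preposition}; 4:plikiam {conjunction,preposition}; 5:vreelm {preposition,noun}; 6:zrint {preposition}; 7:vreelm {preposition,noun}; 8:zrint {preposition}; 9:saaspaup {adverb}; 10:goish {noun}.
There are 64 candidate sequences in total.
The sequences that satisfy every rule: adverb adverb conjunction conjunction noun preposition noun preposition adverb noun; adverb conjunction conjunction conjunction noun preposition noun preposition adverb noun; conjunction adverb conjunction conjunction noun preposition noun preposition adverb noun; conjunction conjunction conjunction conjunction noun preposition noun preposition adverb noun.
Count = 4.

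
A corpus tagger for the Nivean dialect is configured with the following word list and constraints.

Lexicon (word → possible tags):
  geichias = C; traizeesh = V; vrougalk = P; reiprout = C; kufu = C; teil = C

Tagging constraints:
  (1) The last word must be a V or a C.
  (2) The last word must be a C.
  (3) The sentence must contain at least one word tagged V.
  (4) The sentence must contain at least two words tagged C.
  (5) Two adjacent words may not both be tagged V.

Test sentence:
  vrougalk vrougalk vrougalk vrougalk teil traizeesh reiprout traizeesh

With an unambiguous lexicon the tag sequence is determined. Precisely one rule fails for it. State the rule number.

2

Fixed tagging: P P P P C V C V.
Checking each rule: R1 ✓, R2 ✗, R3 ✓, R4 ✓, R5 ✓.
Only rule 2 fails.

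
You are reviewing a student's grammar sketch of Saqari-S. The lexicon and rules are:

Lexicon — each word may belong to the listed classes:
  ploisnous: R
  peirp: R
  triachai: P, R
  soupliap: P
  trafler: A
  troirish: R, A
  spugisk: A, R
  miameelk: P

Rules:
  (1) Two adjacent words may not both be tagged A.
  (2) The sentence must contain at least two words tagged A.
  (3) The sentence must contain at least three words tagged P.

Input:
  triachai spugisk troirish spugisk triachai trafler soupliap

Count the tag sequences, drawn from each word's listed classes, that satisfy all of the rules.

Candidates per position — 1:triachai {P,R}; 2:spugisk {A,R}; 3:troirish {R,A}; 4:spugisk {A,R}; 5:triachai {P,R}; 6:trafler {A}; 7:soupliap {P}.
There are 32 candidate sequences in total.
The sequences that satisfy every rule: P A R A P A P; P A R R P A P; P R R A P A P; P R A R P A P.
Count = 4.

4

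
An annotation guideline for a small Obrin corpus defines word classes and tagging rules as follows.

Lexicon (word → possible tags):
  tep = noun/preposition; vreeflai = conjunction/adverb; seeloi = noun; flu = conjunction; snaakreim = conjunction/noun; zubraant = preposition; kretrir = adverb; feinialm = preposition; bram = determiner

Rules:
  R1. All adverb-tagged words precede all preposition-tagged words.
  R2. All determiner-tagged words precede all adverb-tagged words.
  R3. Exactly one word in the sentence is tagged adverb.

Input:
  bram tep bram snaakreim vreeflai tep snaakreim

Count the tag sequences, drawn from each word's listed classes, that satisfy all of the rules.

8

Candidates per position — 1:bram {determiner}; 2:tep {noun,preposition}; 3:bram {determiner}; 4:snaakreim {conjunction,noun}; 5:vreeflai {conjunction,adverb}; 6:tep {noun,preposition}; 7:snaakreim {conjunction,noun}.
There are 32 candidate sequences in total.
Checking each against the rules leaves 8 sequences.
Count = 8.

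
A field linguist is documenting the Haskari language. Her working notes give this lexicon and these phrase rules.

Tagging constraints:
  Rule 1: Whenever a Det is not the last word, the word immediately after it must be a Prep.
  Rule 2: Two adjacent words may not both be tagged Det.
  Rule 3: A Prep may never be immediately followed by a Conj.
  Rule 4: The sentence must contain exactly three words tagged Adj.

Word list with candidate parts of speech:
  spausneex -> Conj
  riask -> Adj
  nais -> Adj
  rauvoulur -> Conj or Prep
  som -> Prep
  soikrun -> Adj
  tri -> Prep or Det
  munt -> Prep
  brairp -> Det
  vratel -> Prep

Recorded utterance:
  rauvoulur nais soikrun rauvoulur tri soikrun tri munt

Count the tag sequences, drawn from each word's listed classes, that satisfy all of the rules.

8

Candidates per position — 1:rauvoulur {Conj,Prep}; 2:nais {Adj}; 3:soikrun {Adj}; 4:rauvoulur {Conj,Prep}; 5:tri {Prep,Det}; 6:soikrun {Adj}; 7:tri {Prep,Det}; 8:munt {Prep}.
There are 16 candidate sequences in total.
Checking each against the rules leaves 8 sequences.
Count = 8.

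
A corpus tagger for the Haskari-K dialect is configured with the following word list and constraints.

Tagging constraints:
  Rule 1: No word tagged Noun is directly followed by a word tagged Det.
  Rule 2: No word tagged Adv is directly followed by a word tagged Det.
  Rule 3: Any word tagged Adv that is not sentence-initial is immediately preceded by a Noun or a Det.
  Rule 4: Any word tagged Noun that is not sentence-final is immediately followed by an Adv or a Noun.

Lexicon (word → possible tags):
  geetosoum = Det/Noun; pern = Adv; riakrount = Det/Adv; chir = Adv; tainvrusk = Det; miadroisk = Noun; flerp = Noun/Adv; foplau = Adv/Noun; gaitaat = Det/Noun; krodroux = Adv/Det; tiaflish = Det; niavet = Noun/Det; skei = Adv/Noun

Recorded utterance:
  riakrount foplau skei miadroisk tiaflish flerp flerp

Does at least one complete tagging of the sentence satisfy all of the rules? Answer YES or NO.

Candidates per position — 1:riakrount {Det,Adv}; 2:foplau {Adv,Noun}; 3:skei {Adv,Noun}; 4:miadroisk {Noun}; 5:tiaflish {Det}; 6:flerp {Noun,Adv}; 7:flerp {Noun,Adv}.
Rule 1 cannot be satisfied by any choice of tags from the lexicon.
So there is no consistent tagging.

NO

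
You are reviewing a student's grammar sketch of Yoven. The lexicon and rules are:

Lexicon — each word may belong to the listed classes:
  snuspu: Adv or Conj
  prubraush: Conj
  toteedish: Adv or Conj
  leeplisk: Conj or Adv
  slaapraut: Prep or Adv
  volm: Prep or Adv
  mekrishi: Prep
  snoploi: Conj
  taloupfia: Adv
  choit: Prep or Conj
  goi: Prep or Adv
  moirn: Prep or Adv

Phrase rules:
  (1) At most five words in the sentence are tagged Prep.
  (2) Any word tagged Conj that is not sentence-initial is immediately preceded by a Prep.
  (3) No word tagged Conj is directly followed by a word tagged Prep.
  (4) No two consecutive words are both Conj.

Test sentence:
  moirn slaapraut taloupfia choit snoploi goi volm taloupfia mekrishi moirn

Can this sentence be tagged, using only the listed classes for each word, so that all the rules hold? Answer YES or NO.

YES

Candidates per position — 1:moirn {Prep,Adv}; 2:slaapraut {Prep,Adv}; 3:taloupfia {Adv}; 4:choit {Prep,Conj}; 5:snoploi {Conj}; 6:goi {Prep,Adv}; 7:volm {Prep,Adv}; 8:taloupfia {Adv}; 9:mekrishi {Prep}; 10:moirn {Prep,Adv}.
One satisfying assignment: Prep Adv Adv Prep Conj Adv Adv Adv Prep Adv.
Rule-by-rule: rule 1 holds; rule 2 holds; rule 3 holds; rule 4 holds.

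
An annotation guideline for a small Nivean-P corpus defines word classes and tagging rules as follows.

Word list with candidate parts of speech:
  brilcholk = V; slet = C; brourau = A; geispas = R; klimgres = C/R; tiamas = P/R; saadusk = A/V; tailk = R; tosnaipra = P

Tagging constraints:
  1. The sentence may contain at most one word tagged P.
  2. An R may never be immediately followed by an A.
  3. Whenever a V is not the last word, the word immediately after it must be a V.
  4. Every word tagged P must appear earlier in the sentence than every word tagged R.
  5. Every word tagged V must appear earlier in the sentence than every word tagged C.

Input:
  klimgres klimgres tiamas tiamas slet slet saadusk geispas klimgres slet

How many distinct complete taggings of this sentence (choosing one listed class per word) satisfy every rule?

Candidates per position — 1:klimgres {C,R}; 2:klimgres {C,R}; 3:tiamas {P,R}; 4:tiamas {P,R}; 5:slet {C}; 6:slet {C}; 7:saadusk {A,V}; 8:geispas {R}; 9:klimgres {C,R}; 10:slet {C}.
There are 64 candidate sequences in total.
Checking each against the rules leaves 10 sequences.
Count = 10.

10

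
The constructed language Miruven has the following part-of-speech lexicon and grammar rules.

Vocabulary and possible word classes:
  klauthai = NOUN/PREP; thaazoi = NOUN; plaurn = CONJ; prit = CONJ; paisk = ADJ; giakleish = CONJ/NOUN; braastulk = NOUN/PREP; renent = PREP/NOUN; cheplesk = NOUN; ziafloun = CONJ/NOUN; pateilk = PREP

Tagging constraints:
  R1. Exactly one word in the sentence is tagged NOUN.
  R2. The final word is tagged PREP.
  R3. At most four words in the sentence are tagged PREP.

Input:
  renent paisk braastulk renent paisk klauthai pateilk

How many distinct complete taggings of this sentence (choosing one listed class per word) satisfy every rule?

4

Candidates per position — 1:renent {PREP,NOUN}; 2:paisk {ADJ}; 3:braastulk {NOUN,PREP}; 4:renent {PREP,NOUN}; 5:paisk {ADJ}; 6:klauthai {NOUN,PREP}; 7:pateilk {PREP}.
There are 16 candidate sequences in total.
The sequences that satisfy every rule: PREP ADJ NOUN PREP ADJ PREP PREP; PREP ADJ PREP PREP ADJ NOUN PREP; PREP ADJ PREP NOUN ADJ PREP PREP; NOUN ADJ PREP PREP ADJ PREP PREP.
Count = 4.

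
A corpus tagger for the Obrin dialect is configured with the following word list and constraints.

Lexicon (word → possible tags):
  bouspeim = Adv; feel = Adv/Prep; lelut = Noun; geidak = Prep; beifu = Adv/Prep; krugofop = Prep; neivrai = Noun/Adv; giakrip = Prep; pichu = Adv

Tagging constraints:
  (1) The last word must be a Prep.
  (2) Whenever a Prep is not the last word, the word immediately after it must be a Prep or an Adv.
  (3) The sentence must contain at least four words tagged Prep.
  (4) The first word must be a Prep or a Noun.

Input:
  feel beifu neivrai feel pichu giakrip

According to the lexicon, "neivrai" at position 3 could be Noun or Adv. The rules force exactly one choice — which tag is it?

Adv

Candidates per position — 1:feel {Adv,Prep}; 2:beifu {Adv,Prep}; 3:neivrai {Noun,Adv}; 4:feel {Adv,Prep}; 5:pichu {Adv}; 6:giakrip {Prep}.
Position 1: Adv is ruled out by rule 3; that leaves Prep.
Position 2: Adv is ruled out by rule 3; that leaves Prep.
Position 3: Noun is ruled out by rule 2; that leaves Adv.
Position 4: Adv is ruled out by rule 3; that leaves Prep.
The unique satisfying tagging is: Prep Prep Adv Prep Adv Prep.
Check: rule 1 satisfied; rule 2 satisfied; rule 3 satisfied; rule 4 satisfied.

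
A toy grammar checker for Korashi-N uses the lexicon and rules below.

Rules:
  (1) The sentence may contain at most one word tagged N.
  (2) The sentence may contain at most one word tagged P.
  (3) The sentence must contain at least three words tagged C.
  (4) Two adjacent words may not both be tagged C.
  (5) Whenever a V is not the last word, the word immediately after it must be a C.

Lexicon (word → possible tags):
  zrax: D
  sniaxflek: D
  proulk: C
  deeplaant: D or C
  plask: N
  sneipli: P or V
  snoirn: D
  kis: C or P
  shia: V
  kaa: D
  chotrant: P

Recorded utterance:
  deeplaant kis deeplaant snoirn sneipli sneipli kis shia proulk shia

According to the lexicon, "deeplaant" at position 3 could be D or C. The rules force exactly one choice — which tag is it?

Candidates per position — 1:deeplaant {D,C}; 2:kis {C,P}; 3:deeplaant {D,C}; 4:snoirn {D}; 5:sneipli {P,V}; 6:sneipli {P,V}; 7:kis {C,P}; 8:shia {V}; 9:proulk {C}; 10:shia {V}.
At position 5, choosing V makes rule 5 impossible to satisfy; hence P.
At position 6, choosing P makes rule 2 impossible to satisfy; hence V.
At position 7, choosing P makes rule 2 impossible to satisfy; hence C.
At position 2, choosing P makes rule 2 impossible to satisfy; hence C.
At position 3, choosing C makes rule 4 impossible to satisfy; hence D.
At position 1, choosing C makes rule 4 impossible to satisfy; hence D.
That leaves exactly one tagging: D C D D P V C V C V.
Checking: rule 1 satisfied; rule 2 satisfied; rule 3 satisfied; rule 4 satisfied; rule 5 satisfied.

D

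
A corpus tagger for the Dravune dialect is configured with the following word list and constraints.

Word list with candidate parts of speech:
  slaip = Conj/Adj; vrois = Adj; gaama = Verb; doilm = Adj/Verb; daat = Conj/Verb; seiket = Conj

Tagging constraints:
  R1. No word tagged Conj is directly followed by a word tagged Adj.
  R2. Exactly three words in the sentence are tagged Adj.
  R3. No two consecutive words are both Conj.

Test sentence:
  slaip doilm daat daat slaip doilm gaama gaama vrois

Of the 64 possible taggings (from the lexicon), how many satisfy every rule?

Candidates per position — 1:slaip {Conj,Adj}; 2:doilm {Adj,Verb}; 3:daat {Conj,Verb}; 4:daat {Conj,Verb}; 5:slaip {Conj,Adj}; 6:doilm {Adj,Verb}; 7:gaama {Verb}; 8:gaama {Verb}; 9:vrois {Adj}.
There are 64 candidate sequences in total.
Checking each against the rules leaves 6 sequences.
Count = 6.

6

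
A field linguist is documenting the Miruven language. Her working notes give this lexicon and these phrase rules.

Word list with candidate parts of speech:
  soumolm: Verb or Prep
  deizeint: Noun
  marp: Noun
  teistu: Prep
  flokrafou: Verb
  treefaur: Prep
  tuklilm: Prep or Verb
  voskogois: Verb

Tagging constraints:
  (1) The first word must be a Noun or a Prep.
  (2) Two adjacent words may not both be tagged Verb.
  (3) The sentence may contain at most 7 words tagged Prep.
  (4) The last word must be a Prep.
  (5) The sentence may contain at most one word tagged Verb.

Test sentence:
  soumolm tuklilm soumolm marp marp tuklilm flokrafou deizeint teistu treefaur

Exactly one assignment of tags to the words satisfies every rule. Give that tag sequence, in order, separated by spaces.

Prep Prep Prep Noun Noun Prep Verb Noun Prep Prep

Candidates per position — 1:soumolm {Verb,Prep}; 2:tuklilm {Prep,Verb}; 3:soumolm {Verb,Prep}; 4:marp {Noun}; 5:marp {Noun}; 6:tuklilm {Prep,Verb}; 7:flokrafou {Verb}; 8:deizeint {Noun}; 9:teistu {Prep}; 10:treefaur {Prep}.
Word 1 cannot be Verb — rule 1 would then fail for every completion. It is Prep.
Word 2 cannot be Verb — rule 5 would then fail for every completion. It is Prep.
Word 3 cannot be Verb — rule 5 would then fail for every completion. It is Prep.
Word 6 cannot be Verb — rule 2 would then fail for every completion. It is Prep.
So the tagging must be: Prep Prep Prep Noun Noun Prep Verb Noun Prep Prep.
Check: rule 1 ✓; rule 2 ✓; rule 3 ✓; rule 4 ✓; rule 5 ✓.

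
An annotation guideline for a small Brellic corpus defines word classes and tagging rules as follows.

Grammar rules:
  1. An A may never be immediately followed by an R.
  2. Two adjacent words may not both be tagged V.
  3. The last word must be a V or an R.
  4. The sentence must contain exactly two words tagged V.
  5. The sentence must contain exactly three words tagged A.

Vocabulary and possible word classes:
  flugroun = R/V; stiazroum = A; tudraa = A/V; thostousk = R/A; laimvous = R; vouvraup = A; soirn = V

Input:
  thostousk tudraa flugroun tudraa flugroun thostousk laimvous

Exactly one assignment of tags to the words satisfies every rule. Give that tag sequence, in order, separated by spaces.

A A V A V R R

Candidates per position — 1:thostousk {R,A}; 2:tudraa {A,V}; 3:flugroun {R,V}; 4:tudraa {A,V}; 5:flugroun {R,V}; 6:thostousk {R,A}; 7:laimvous {R}.
Position 6: A is ruled out by rule 1; that leaves R.
Position 1: R is ruled out by rule 5; that leaves A.
Position 2: V is ruled out by rule 5; that leaves A.
Position 3: R is ruled out by rule 1; that leaves V.
Position 4: V is ruled out by rule 2; that leaves A.
Position 5: R is ruled out by rule 1; that leaves V.
So the tagging must be: A A V A V R R.
Check: rule 1 ok; rule 2 ok; rule 3 ok; rule 4 ok; rule 5 ok.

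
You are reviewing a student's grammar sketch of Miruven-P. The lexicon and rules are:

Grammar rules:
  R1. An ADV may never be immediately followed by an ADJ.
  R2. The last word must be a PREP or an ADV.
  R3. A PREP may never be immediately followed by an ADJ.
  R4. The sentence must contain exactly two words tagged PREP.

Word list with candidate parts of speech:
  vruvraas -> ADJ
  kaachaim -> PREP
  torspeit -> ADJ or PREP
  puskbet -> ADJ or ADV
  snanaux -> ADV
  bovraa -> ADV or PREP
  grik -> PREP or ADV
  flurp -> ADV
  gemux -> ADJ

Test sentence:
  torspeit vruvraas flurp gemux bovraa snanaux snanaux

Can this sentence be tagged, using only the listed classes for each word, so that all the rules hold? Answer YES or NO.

Candidates per position — 1:torspeit {ADJ,PREP}; 2:vruvraas {ADJ}; 3:flurp {ADV}; 4:gemux {ADJ}; 5:bovraa {ADV,PREP}; 6:snanaux {ADV}; 7:snanaux {ADV}.
Rule 1 cannot be satisfied by any choice of tags from the lexicon.
So there is no consistent tagging.

NO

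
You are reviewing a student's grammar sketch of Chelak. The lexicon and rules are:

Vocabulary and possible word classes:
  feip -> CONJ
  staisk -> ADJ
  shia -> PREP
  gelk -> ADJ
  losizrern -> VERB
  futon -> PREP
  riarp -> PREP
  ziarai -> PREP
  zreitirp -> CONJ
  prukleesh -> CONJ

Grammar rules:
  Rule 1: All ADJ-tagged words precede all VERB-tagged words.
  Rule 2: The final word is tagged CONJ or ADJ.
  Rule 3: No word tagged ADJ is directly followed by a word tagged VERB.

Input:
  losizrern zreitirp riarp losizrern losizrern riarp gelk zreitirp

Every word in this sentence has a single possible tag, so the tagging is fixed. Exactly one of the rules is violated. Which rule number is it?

1

Fixed tagging: VERB CONJ PREP VERB VERB PREP ADJ CONJ.
Checking each rule: R1 fail, R2 pass, R3 pass.
Only rule 1 fails.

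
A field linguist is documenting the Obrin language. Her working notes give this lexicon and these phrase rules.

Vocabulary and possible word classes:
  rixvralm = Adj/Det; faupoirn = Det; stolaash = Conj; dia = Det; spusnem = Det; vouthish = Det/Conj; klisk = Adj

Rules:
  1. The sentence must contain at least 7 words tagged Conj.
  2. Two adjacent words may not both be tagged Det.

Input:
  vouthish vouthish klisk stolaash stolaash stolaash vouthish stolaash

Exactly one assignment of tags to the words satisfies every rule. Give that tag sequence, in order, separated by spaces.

Conj Conj Adj Conj Conj Conj Conj Conj

Candidates per position — 1:vouthish {Det,Conj}; 2:vouthish {Det,Conj}; 3:klisk {Adj}; 4:stolaash {Conj}; 5:stolaash {Conj}; 6:stolaash {Conj}; 7:vouthish {Det,Conj}; 8:stolaash {Conj}.
If word 1 were Det, no tagging could satisfy rule 1; so word 1 is Conj.
If word 2 were Det, no tagging could satisfy rule 1; so word 2 is Conj.
If word 7 were Det, no tagging could satisfy rule 1; so word 7 is Conj.
That leaves exactly one tagging: Conj Conj Adj Conj Conj Conj Conj Conj.
Checking: rule 1 ✓; rule 2 ✓.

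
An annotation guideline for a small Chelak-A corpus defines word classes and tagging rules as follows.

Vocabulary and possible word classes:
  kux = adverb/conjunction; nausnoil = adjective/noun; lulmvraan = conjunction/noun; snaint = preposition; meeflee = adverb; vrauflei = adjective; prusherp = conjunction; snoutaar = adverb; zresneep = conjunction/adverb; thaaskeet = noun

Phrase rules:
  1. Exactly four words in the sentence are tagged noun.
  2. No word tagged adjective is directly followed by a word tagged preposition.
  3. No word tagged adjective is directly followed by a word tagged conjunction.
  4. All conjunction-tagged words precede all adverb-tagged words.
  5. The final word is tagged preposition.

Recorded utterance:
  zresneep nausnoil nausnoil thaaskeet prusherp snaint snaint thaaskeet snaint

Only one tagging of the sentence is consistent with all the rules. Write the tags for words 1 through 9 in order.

conjunction noun noun noun conjunction preposition preposition noun preposition

Candidates per position — 1:zresneep {conjunction,adverb}; 2:nausnoil {adjective,noun}; 3:nausnoil {adjective,noun}; 4:thaaskeet {noun}; 5:prusherp {conjunction}; 6:snaint {preposition}; 7:snaint {preposition}; 8:thaaskeet {noun}; 9:snaint {preposition}.
Word 1 cannot be adverb — rule 4 would then fail for every completion. It is conjunction.
Word 2 cannot be adjective — rule 1 would then fail for every completion. It is noun.
Word 3 cannot be adjective — rule 1 would then fail for every completion. It is noun.
The only consistent sequence is: conjunction noun noun noun conjunction preposition preposition noun preposition.
Rule-by-rule: rule 1 ✓; rule 2 ✓; rule 3 ✓; rule 4 ✓; rule 5 ✓.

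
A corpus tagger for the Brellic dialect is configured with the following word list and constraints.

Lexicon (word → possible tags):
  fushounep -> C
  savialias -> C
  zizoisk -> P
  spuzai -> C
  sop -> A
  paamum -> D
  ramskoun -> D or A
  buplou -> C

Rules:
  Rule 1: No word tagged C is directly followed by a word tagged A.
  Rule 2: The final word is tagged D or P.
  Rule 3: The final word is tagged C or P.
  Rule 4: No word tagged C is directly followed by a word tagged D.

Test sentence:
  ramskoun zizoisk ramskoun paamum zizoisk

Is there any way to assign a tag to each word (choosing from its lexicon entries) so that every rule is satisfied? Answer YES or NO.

YES

Candidates per position — 1:ramskoun {D,A}; 2:zizoisk {P}; 3:ramskoun {D,A}; 4:paamum {D}; 5:zizoisk {P}.
One satisfying assignment: D P D D P.
Verifying each rule — rule 1 ok; rule 2 ok; rule 3 ok; rule 4 ok.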